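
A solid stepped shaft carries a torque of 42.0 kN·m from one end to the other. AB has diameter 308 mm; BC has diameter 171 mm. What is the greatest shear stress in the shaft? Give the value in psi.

Under the same torque, τ_max = 16T/(πd³) is largest where d is smallest — segment BC (d = 171 mm).
τ_max = 16·42000/(π·(0.171)³) = 4.278×10^7 Pa.

6200 psi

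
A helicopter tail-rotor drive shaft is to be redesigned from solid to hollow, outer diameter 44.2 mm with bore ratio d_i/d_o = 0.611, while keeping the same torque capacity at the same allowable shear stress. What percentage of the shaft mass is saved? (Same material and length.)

Equal τ_max and T ⇒ the solid shaft needs d_s³ = d_o³(1−k⁴), so d_s = 44.2·(1−0.611⁴)^(1/3) = 42.04 mm.
Area ratio A_h/A_s = d_o²(1−k²)/d_s² = (1−k²)/(1−k⁴)^(2/3) = 0.6926.
Mass saving = 1 − 0.6926 = 30.7 %.

30.7 %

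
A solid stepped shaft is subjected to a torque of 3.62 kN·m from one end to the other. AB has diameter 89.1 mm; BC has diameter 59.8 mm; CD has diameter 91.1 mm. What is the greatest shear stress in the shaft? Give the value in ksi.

Under the same torque, τ_max = 16T/(πd³) is largest where d is smallest — segment BC (d = 59.8 mm).
τ_max = 16·3620/(π·(0.0598)³) = 8.621×10^7 Pa.

12.5 ksi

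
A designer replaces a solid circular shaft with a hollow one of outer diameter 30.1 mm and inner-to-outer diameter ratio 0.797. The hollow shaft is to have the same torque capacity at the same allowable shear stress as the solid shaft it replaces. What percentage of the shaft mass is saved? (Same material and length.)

48.5 %

Equal τ_max and T ⇒ the solid shaft needs d_s³ = d_o³(1−k⁴), so d_s = 30.1·(1−0.797⁴)^(1/3) = 25.34 mm.
Area ratio A_h/A_s = d_o²(1−k²)/d_s² = (1−k²)/(1−k⁴)^(2/3) = 0.5148.
Mass saving = 1 − 0.5148 = 48.5 %.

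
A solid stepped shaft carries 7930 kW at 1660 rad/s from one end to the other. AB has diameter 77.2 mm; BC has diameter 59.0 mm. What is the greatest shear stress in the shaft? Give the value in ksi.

17.2 ksi

ω = 1660 rad/s, so T = P/ω = 7930×10³ / 1660 = 4777 N·m.
Under the same torque, τ_max = 16T/(πd³) is largest where d is smallest — segment BC (d = 59.0 mm).
τ_max = 16·4777/(π·(0.0590)³) = 1.185×10^8 Pa.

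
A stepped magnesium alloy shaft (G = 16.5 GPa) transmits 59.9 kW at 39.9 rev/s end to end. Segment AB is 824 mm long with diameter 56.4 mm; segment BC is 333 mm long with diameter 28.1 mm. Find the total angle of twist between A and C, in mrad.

90.8 mrad

ω = 2π·39.9 = 250.7 rad/s, so T = P/ω = 59.9×10³ / 250.7 = 238.9 N·m.
J_AB = π(0.0564)⁴/32 = 9.93×10^-7 m⁴; J_BC = π(0.0281)⁴/32 = 6.12×10^-8 m⁴.
θ = (T/G)·Σ L_i/J_i = (238.9/16.5×10⁹)·(0.824/9.93×10^-7 + 0.333/6.12×10^-8) = 0.09079 rad.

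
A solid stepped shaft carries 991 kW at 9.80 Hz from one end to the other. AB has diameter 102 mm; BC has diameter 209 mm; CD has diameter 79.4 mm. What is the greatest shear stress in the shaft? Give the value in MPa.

ω = 2π·9.80 = 61.58 rad/s, so T = P/ω = 991×10³ / 61.58 = 16090 N·m.
Under the same torque, τ_max = 16T/(πd³) is largest where d is smallest — segment CD (d = 79.4 mm).
τ_max = 16·16090/(π·(0.0794)³) = 1.637×10^8 Pa.

164 MPa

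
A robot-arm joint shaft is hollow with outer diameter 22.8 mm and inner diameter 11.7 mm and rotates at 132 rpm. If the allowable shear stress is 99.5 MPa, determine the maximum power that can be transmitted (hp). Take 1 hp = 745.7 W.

3.99 hp

J = π(d_o⁴ − d_i⁴)/32 = π(0.0228⁴ − 0.0117⁴)/32 = 2.469×10^-8 m⁴.
T_max = τ_allow·J/r = 9.95×10^7 × 2.469×10^-8 / 0.0114 = 215.5 N·m.
ω = 2π·132/60 = 13.82 rad/s, so P_max = T_max·ω = 2979 W.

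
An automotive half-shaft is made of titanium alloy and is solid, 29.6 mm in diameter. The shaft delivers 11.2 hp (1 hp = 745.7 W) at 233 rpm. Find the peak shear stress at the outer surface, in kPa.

ω = 2π·233/60 = 24.40 rad/s, so T = P/ω = 11.2×745.7 / 24.40 = 342.3 N·m.
J = πd⁴/32 = π(0.0296)⁴/32 = 7.536×10^-8 m⁴.
τ_max = T·r/J = 342.3 × 0.0148 / 7.536×10^-8 = 6.722×10^7 Pa.

67200 kPa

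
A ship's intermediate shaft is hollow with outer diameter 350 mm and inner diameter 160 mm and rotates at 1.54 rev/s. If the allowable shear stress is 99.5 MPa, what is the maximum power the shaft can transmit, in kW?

J = π(d_o⁴ − d_i⁴)/32 = π(0.350⁴ − 0.160⁴)/32 = 1.409×10^-3 m⁴.
T_max = τ_allow·J/r = 9.95×10^7 × 1.409×10^-3 / 0.175 = 801100 N·m.
ω = 2π·1.54 = 9.676 rad/s, so P_max = T_max·ω = 7.751×10^6 W.

7750 kW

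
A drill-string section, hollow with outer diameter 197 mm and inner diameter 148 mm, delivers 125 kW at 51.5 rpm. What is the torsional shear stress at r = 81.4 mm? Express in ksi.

ω = 2π·51.5/60 = 5.393 rad/s, so T = P/ω = 125×10³ / 5.393 = 23180 N·m.
J = π(d_o⁴ − d_i⁴)/32 = π(0.197⁴ − 0.148⁴)/32 = 1.008×10^-4 m⁴.
Shear stress varies linearly with radius: τ = T·r/J = 23180 × 0.0814 / 1.008×10^-4 = 1.872×10^7 Pa.

2.72 ksi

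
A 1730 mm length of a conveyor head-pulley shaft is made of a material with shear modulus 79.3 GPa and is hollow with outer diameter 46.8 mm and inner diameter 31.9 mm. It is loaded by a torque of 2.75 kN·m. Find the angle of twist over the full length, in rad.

J = π(d_o⁴ − d_i⁴)/32 = π(0.0468⁴ − 0.0319⁴)/32 = 3.693×10^-7 m⁴.
θ = T·L/(G·J) = 2750 × 1.73 / (79.3×10⁹ × 3.693×10^-7) = 0.1625 rad.

0.162 rad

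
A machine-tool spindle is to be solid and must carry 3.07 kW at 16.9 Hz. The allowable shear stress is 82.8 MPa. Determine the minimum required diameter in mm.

ω = 2π·16.9 = 106.2 rad/s, so T = P/ω = 3.07×10³ / 106.2 = 28.91 N·m.
For a solid shaft τ_max = 16T/(πd³), so d = (16T/(π τ_allow))^(1/3) = (16·28.91/(π·8.28×10^7))^(1/3) = 0.01212 m.

12.1 mm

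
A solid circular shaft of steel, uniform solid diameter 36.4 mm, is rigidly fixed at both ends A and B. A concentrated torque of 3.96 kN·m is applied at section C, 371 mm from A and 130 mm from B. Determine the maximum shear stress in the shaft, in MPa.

310 MPa

With uniform GJ and both ends fixed, compatibility θ_AC = θ_CB gives T_A·a = T_B·b, together with T_A + T_B = T₀.
T_A = T₀·b/(a+b) = 3960·130/501.0 = 1028 N·m; T_B = 2932 N·m.
τ in each portion: τ_AC = 1.09×10^8 Pa, τ_CB = 3.10×10^8 Pa; maximum is in CB.
τ_max = T_CB·r/J = 2932·0.0182/1.72×10^-7 = 3.097×10^8 Pa.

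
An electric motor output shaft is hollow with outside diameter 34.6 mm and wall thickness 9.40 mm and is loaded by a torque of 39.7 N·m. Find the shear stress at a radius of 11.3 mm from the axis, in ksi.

J = π(d_o⁴ − d_i⁴)/32 = π(0.0346⁴ − 0.0158⁴)/32 = 1.346×10^-7 m⁴.
Shear stress varies linearly with radius: τ = T·r/J = 39.70 × 0.0113 / 1.346×10^-7 = 3.333×10^6 Pa.

0.483 ksi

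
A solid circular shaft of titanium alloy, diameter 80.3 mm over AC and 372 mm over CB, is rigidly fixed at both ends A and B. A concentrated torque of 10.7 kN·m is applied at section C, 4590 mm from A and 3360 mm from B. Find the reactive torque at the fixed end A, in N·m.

Compatibility: T_A·a/J_AC = T_B·b/J_CB with T_A + T_B = T₀.
J_AC = 4.08×10^-6 m⁴, J_CB = 1.88×10^-3 m⁴, so T_A = T₀·(J_AC/a)/((J_AC/a)+(J_CB/b)) = 16.98 N·m, T_B = 10680 N·m.

17.0 N·m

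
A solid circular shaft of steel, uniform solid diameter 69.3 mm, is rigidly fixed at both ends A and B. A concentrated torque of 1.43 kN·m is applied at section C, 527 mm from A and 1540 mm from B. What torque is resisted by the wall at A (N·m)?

With uniform GJ and both ends fixed, compatibility θ_AC = θ_CB gives T_A·a = T_B·b, together with T_A + T_B = T₀.
T_A = T₀·b/(a+b) = 1430·1540/2067 = 1065 N·m; T_B = 364.6 N·m.

1070 N·m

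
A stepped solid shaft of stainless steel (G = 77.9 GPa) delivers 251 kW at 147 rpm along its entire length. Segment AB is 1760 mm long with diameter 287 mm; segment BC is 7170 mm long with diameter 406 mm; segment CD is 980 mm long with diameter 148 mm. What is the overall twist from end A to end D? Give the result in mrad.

ω = 2π·147/60 = 15.39 rad/s, so T = P/ω = 251×10³ / 15.39 = 16310 N·m.
J_AB = π(0.287)⁴/32 = 6.66×10^-4 m⁴; J_BC = π(0.406)⁴/32 = 2.67×10^-3 m⁴; J_CD = π(0.148)⁴/32 = 4.71×10^-5 m⁴.
θ = (T/G)·Σ L_i/J_i = (16310/77.9×10⁹)·(1.76/6.66×10^-4 + 7.17/2.67×10^-3 + 0.980/4.71×10^-5) = 5.470×10^-3 rad.

5.47 mrad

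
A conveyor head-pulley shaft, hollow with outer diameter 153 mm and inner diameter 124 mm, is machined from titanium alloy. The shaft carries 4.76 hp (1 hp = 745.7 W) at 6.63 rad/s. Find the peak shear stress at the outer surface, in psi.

194 psi

ω = 6.63 rad/s, so T = P/ω = 4.76×745.7 / 6.630 = 535.4 N·m.
J = π(d_o⁴ − d_i⁴)/32 = π(0.153⁴ − 0.124⁴)/32 = 3.059×10^-5 m⁴.
τ_max = T·r/J = 535.4 × 0.0765 / 3.059×10^-5 = 1.339×10^6 Pa.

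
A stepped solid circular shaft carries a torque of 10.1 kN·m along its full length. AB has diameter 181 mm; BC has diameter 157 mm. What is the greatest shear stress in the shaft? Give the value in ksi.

1.93 ksi

Under the same torque, τ_max = 16T/(πd³) is largest where d is smallest — segment BC (d = 157 mm).
τ_max = 16·10100/(π·(0.157)³) = 1.329×10^7 Pa.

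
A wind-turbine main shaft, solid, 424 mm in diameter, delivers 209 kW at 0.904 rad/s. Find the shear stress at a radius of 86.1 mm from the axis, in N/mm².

6.27 N/mm²

ω = 0.904 rad/s, so T = P/ω = 209×10³ / 0.9040 = 231200 N·m.
J = πd⁴/32 = π(0.424)⁴/32 = 3.173×10^-3 m⁴.
Shear stress varies linearly with radius: τ = T·r/J = 231200 × 0.0861 / 3.173×10^-3 = 6.274×10^6 Pa.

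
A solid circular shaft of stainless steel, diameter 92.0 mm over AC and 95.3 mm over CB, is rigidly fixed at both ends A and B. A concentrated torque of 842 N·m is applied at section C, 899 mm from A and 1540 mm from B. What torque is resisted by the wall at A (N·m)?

Compatibility: T_A·a/J_AC = T_B·b/J_CB with T_A + T_B = T₀.
J_AC = 7.03×10^-6 m⁴, J_CB = 8.10×10^-6 m⁴, so T_A = T₀·(J_AC/a)/((J_AC/a)+(J_CB/b)) = 503.5 N·m, T_B = 338.5 N·m.

504 N·m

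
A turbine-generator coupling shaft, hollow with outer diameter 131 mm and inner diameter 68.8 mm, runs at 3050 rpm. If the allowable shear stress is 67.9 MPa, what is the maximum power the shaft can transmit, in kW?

8840 kW

J = π(d_o⁴ − d_i⁴)/32 = π(0.131⁴ − 0.0688⁴)/32 = 2.671×10^-5 m⁴.
T_max = τ_allow·J/r = 6.79×10^7 × 2.671×10^-5 / 0.0655 = 27690 N·m.
ω = 2π·3050/60 = 319.4 rad/s, so P_max = T_max·ω = 8.845×10^6 W.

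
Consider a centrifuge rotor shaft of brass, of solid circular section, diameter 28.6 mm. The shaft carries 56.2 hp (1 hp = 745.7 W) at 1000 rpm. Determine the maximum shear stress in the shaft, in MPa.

87.1 MPa

ω = 2π·1000/60 = 104.7 rad/s, so T = P/ω = 56.2×745.7 / 104.7 = 400.2 N·m.
J = πd⁴/32 = π(0.0286)⁴/32 = 6.568×10^-8 m⁴.
τ_max = T·r/J = 400.2 × 0.0143 / 6.568×10^-8 = 8.713×10^7 Pa.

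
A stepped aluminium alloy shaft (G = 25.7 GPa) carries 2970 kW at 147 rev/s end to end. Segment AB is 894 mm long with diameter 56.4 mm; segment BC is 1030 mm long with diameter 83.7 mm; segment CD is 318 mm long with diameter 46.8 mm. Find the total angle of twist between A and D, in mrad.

ω = 2π·147 = 923.6 rad/s, so T = P/ω = 2970×10³ / 923.6 = 3216 N·m.
J_AB = π(0.0564)⁴/32 = 9.93×10^-7 m⁴; J_BC = π(0.0837)⁴/32 = 4.82×10^-6 m⁴; J_CD = π(0.0468)⁴/32 = 4.71×10^-7 m⁴.
θ = (T/G)·Σ L_i/J_i = (3216/25.7×10⁹)·(0.894/9.93×10^-7 + 1.03/4.82×10^-6 + 0.318/4.71×10^-7) = 0.2238 rad.

224 mrad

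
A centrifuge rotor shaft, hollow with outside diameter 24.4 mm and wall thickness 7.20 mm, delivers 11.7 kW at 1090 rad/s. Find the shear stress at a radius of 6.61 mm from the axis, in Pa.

2.10e6 Pa

ω = 1090 rad/s, so T = P/ω = 11.7×10³ / 1090 = 10.73 N·m.
J = π(d_o⁴ − d_i⁴)/32 = π(0.0244⁴ − 0.0100⁴)/32 = 3.382×10^-8 m⁴.
Shear stress varies linearly with radius: τ = T·r/J = 10.73 × 0.00661 / 3.382×10^-8 = 2.098×10^6 Pa.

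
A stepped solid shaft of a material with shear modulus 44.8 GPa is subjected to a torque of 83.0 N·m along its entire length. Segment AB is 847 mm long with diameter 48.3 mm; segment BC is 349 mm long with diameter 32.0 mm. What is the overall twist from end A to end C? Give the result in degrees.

J_AB = π(0.0483)⁴/32 = 5.34×10^-7 m⁴; J_BC = π(0.0320)⁴/32 = 1.03×10^-7 m⁴.
θ = (T/G)·Σ L_i/J_i = (83.00/44.8×10⁹)·(0.847/5.34×10^-7 + 0.349/1.03×10^-7) = 9.218×10^-3 rad.

0.528°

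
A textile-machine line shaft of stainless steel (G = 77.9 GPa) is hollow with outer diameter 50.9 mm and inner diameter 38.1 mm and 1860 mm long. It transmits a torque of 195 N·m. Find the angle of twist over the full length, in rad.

0.0103 rad

J = π(d_o⁴ − d_i⁴)/32 = π(0.0509⁴ − 0.0381⁴)/32 = 4.521×10^-7 m⁴.
θ = T·L/(G·J) = 195.0 × 1.86 / (77.9×10⁹ × 4.521×10^-7) = 0.01030 rad.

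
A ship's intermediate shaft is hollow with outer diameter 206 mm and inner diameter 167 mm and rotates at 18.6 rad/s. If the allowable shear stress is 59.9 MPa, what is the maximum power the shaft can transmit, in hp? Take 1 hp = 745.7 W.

J = π(d_o⁴ − d_i⁴)/32 = π(0.206⁴ − 0.167⁴)/32 = 1.004×10^-4 m⁴.
T_max = τ_allow·J/r = 5.99×10^7 × 1.004×10^-4 / 0.103 = 58410 N·m.
ω = 18.6 rad/s, so P_max = T_max·ω = 1.086×10^6 W.

1460 hp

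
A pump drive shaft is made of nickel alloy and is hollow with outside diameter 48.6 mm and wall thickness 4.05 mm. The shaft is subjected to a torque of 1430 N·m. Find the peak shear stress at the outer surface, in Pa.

1.23e8 Pa

J = π(d_o⁴ − d_i⁴)/32 = π(0.0486⁴ − 0.0405⁴)/32 = 2.836×10^-7 m⁴.
τ_max = T·r/J = 1430 × 0.0243 / 2.836×10^-7 = 1.225×10^8 Pa.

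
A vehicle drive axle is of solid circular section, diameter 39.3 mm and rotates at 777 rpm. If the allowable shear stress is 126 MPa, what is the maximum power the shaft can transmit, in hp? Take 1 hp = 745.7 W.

J = πd⁴/32 = π(0.0393)⁴/32 = 2.342×10^-7 m⁴.
T_max = τ_allow·J/r = 1.26×10^8 × 2.342×10^-7 / 0.0196 = 1502 N·m.
ω = 2π·777/60 = 81.37 rad/s, so P_max = T_max·ω = 1.222×10^5 W.

164 hp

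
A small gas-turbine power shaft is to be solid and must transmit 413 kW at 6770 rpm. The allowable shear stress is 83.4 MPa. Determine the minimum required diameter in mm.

ω = 2π·6770/60 = 709.0 rad/s, so T = P/ω = 413×10³ / 709.0 = 582.5 N·m.
For a solid shaft τ_max = 16T/(πd³), so d = (16T/(π τ_allow))^(1/3) = (16·582.5/(π·8.34×10^7))^(1/3) = 0.03289 m.

32.9 mm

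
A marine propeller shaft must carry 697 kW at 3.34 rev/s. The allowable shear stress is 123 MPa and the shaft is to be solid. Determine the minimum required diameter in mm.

ω = 2π·3.34 = 20.99 rad/s, so T = P/ω = 697×10³ / 20.99 = 33210 N·m.
For a solid shaft τ_max = 16T/(πd³), so d = (16T/(π τ_allow))^(1/3) = (16·33210/(π·1.23×10^8))^(1/3) = 0.1112 m.

111 mm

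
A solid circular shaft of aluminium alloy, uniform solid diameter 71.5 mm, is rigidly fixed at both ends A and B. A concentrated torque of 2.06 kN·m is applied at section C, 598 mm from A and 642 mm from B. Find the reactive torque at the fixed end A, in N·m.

With uniform GJ and both ends fixed, compatibility θ_AC = θ_CB gives T_A·a = T_B·b, together with T_A + T_B = T₀.
T_A = T₀·b/(a+b) = 2060·642/1240 = 1067 N·m; T_B = 993.5 N·m.

1070 N·m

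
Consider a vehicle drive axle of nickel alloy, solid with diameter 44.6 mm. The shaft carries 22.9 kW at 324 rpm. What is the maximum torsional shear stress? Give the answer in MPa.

38.7 MPa

ω = 2π·324/60 = 33.93 rad/s, so T = P/ω = 22.9×10³ / 33.93 = 674.9 N·m.
J = πd⁴/32 = π(0.0446)⁴/32 = 3.885×10^-7 m⁴.
τ_max = T·r/J = 674.9 × 0.0223 / 3.885×10^-7 = 3.875×10^7 Pa.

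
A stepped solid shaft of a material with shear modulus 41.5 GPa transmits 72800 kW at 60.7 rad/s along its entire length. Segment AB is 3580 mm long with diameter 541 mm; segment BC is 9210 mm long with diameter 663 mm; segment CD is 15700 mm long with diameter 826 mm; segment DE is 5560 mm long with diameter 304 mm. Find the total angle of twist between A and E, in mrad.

228 mrad

ω = 60.7 rad/s, so T = P/ω = 72800×10³ / 60.70 = 1.199e6 N·m.
J_AB = π(0.541)⁴/32 = 8.41×10^-3 m⁴; J_BC = π(0.663)⁴/32 = 0.0190 m⁴; J_CD = π(0.826)⁴/32 = 0.0457 m⁴; J_DE = π(0.304)⁴/32 = 8.38×10^-4 m⁴.
θ = (T/G)·Σ L_i/J_i = (1.199e6/41.5×10⁹)·(3.58/8.41×10^-3 + 9.21/0.0190 + 15.7/0.0457 + 5.56/8.38×10^-4) = 0.2279 rad.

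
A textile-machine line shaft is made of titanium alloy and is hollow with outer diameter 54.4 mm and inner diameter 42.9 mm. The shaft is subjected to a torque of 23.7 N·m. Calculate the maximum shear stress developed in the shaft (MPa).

J = π(d_o⁴ − d_i⁴)/32 = π(0.0544⁴ − 0.0429⁴)/32 = 5.273×10^-7 m⁴.
τ_max = T·r/J = 23.70 × 0.0272 / 5.273×10^-7 = 1.223×10^6 Pa.

1.22 MPa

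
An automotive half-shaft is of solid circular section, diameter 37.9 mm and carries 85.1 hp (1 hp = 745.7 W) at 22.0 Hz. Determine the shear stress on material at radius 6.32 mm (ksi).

2.08 ksi

ω = 2π·22.0 = 138.2 rad/s, so T = P/ω = 85.1×745.7 / 138.2 = 459.1 N·m.
J = πd⁴/32 = π(0.0379)⁴/32 = 2.026×10^-7 m⁴.
Shear stress varies linearly with radius: τ = T·r/J = 459.1 × 0.00632 / 2.026×10^-7 = 1.432×10^7 Pa.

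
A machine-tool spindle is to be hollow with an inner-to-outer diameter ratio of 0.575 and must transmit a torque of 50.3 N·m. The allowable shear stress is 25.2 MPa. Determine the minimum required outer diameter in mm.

For a hollow shaft with d_i/d_o = 0.575: τ_max = 16T/(π d_o³ (1−k⁴)), so d_o = [16T/(π τ_allow (1−k⁴))]^(1/3) = [16·50.30/(π·2.52×10^7·0.8907)]^(1/3) = 0.02251 m.

22.5 mm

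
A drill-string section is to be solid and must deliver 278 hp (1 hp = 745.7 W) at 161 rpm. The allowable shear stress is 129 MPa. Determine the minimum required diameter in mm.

ω = 2π·161/60 = 16.86 rad/s, so T = P/ω = 278×745.7 / 16.86 = 12300 N·m.
For a solid shaft τ_max = 16T/(πd³), so d = (16T/(π τ_allow))^(1/3) = (16·12300/(π·1.29×10^8))^(1/3) = 0.07859 m.

78.6 mm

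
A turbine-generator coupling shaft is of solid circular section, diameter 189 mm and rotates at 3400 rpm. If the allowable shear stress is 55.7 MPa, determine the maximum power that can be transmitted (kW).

26300 kW

J = πd⁴/32 = π(0.189)⁴/32 = 1.253×10^-4 m⁴.
T_max = τ_allow·J/r = 5.57×10^7 × 1.253×10^-4 / 0.0945 = 73840 N·m.
ω = 2π·3400/60 = 356.0 rad/s, so P_max = T_max·ω = 2.629×10^7 W.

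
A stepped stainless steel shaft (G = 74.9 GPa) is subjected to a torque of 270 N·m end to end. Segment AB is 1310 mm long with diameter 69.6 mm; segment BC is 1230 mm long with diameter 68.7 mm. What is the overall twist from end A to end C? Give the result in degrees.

0.234°

J_AB = π(0.0696)⁴/32 = 2.30×10^-6 m⁴; J_BC = π(0.0687)⁴/32 = 2.19×10^-6 m⁴.
θ = (T/G)·Σ L_i/J_i = (270.0/74.9×10⁹)·(1.31/2.30×10^-6 + 1.23/2.19×10^-6) = 4.077×10^-3 rad.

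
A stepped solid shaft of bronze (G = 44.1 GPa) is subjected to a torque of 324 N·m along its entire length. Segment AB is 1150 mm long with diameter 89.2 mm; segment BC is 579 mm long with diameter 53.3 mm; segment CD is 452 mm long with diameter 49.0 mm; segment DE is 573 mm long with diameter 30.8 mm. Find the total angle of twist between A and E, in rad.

J_AB = π(0.0892)⁴/32 = 6.22×10^-6 m⁴; J_BC = π(0.0533)⁴/32 = 7.92×10^-7 m⁴; J_CD = π(0.0490)⁴/32 = 5.66×10^-7 m⁴; J_DE = π(0.0308)⁴/32 = 8.83×10^-8 m⁴.
θ = (T/G)·Σ L_i/J_i = (324.0/44.1×10⁹)·(1.15/6.22×10^-6 + 0.579/7.92×10^-7 + 0.452/5.66×10^-7 + 0.573/8.83×10^-8) = 0.06025 rad.

0.0602 rad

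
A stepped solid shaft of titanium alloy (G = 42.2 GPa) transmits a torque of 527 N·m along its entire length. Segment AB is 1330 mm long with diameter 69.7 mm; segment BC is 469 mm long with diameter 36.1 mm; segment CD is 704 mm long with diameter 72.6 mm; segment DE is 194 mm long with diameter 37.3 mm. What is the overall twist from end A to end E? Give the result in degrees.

J_AB = π(0.0697)⁴/32 = 2.32×10^-6 m⁴; J_BC = π(0.0361)⁴/32 = 1.67×10^-7 m⁴; J_CD = π(0.0726)⁴/32 = 2.73×10^-6 m⁴; J_DE = π(0.0373)⁴/32 = 1.90×10^-7 m⁴.
θ = (T/G)·Σ L_i/J_i = (527.0/42.2×10⁹)·(1.33/2.32×10^-6 + 0.469/1.67×10^-7 + 0.704/2.73×10^-6 + 0.194/1.90×10^-7) = 0.05827 rad.

3.34°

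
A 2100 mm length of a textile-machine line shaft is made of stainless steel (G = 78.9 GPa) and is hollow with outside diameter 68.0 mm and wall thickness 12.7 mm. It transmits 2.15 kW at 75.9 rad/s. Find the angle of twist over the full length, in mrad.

ω = 75.9 rad/s, so T = P/ω = 2.15×10³ / 75.90 = 28.33 N·m.
J = π(d_o⁴ − d_i⁴)/32 = π(0.0680⁴ − 0.0426⁴)/32 = 1.776×10^-6 m⁴.
θ = T·L/(G·J) = 28.33 × 2.10 / (78.9×10⁹ × 1.776×10^-6) = 4.246×10^-4 rad.

0.425 mrad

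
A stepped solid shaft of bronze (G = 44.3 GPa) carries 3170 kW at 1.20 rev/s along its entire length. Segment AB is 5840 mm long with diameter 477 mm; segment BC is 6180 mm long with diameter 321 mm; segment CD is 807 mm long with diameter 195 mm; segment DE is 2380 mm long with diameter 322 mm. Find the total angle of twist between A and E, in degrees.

ω = 2π·1.20 = 7.540 rad/s, so T = P/ω = 3170×10³ / 7.540 = 420400 N·m.
J_AB = π(0.477)⁴/32 = 5.08×10^-3 m⁴; J_BC = π(0.321)⁴/32 = 1.04×10^-3 m⁴; J_CD = π(0.195)⁴/32 = 1.42×10^-4 m⁴; J_DE = π(0.322)⁴/32 = 1.06×10^-3 m⁴.
θ = (T/G)·Σ L_i/J_i = (420400/44.3×10⁹)·(5.84/5.08×10^-3 + 6.18/1.04×10^-3 + 0.807/1.42×10^-4 + 2.38/1.06×10^-3) = 0.1425 rad.

8.17°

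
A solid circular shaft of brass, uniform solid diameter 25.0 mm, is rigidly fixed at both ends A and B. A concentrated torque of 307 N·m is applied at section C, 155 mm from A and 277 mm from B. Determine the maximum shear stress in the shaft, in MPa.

With uniform GJ and both ends fixed, compatibility θ_AC = θ_CB gives T_A·a = T_B·b, together with T_A + T_B = T₀.
T_A = T₀·b/(a+b) = 307.0·277/432.0 = 196.8 N·m; T_B = 110.2 N·m.
τ in each portion: τ_AC = 6.42×10^7 Pa, τ_CB = 3.59×10^7 Pa; maximum is in AC.
τ_max = T_AC·r/J = 196.8·0.0125/3.83×10^-8 = 6.416×10^7 Pa.

64.2 MPa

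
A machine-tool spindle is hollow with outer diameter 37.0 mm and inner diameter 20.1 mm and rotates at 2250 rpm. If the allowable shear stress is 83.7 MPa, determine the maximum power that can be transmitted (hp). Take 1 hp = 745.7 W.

240 hp

J = π(d_o⁴ − d_i⁴)/32 = π(0.0370⁴ − 0.0201⁴)/32 = 1.680×10^-7 m⁴.
T_max = τ_allow·J/r = 8.37×10^7 × 1.680×10^-7 / 0.0185 = 760.0 N·m.
ω = 2π·2250/60 = 235.6 rad/s, so P_max = T_max·ω = 1.791×10^5 W.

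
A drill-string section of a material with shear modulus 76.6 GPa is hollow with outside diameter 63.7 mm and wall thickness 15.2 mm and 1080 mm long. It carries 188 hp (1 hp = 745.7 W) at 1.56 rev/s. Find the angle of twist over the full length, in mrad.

ω = 2π·1.56 = 9.802 rad/s, so T = P/ω = 188×745.7 / 9.802 = 14300 N·m.
J = π(d_o⁴ − d_i⁴)/32 = π(0.0637⁴ − 0.0333⁴)/32 = 1.496×10^-6 m⁴.
θ = T·L/(G·J) = 14300 × 1.08 / (76.6×10⁹ × 1.496×10^-6) = 0.1348 rad.

135 mrad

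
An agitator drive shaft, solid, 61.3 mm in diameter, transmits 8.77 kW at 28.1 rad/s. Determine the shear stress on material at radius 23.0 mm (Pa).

ω = 28.1 rad/s, so T = P/ω = 8.77×10³ / 28.10 = 312.1 N·m.
J = πd⁴/32 = π(0.0613)⁴/32 = 1.386×10^-6 m⁴.
Shear stress varies linearly with radius: τ = T·r/J = 312.1 × 0.0230 / 1.386×10^-6 = 5.178×10^6 Pa.

5.18e6 Pa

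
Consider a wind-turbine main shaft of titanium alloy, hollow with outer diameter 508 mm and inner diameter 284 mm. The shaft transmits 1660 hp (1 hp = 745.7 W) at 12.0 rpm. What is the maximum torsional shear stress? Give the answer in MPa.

42.4 MPa

ω = 2π·12.0/60 = 1.257 rad/s, so T = P/ω = 1660×745.7 / 1.257 = 985100 N·m.
J = π(d_o⁴ − d_i⁴)/32 = π(0.508⁴ − 0.284⁴)/32 = 5.899×10^-3 m⁴.
τ_max = T·r/J = 985100 × 0.254 / 5.899×10^-3 = 4.241×10^7 Pa.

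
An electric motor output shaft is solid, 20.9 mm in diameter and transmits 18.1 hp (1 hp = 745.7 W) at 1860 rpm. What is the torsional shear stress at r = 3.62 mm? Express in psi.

1940 psi

ω = 2π·1860/60 = 194.8 rad/s, so T = P/ω = 18.1×745.7 / 194.8 = 69.29 N·m.
J = πd⁴/32 = π(0.0209)⁴/32 = 1.873×10^-8 m⁴.
Shear stress varies linearly with radius: τ = T·r/J = 69.29 × 0.00362 / 1.873×10^-8 = 1.339×10^7 Pa.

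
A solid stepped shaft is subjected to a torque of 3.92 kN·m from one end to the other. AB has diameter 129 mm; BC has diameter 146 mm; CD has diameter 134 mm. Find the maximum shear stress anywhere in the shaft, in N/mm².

Under the same torque, τ_max = 16T/(πd³) is largest where d is smallest — segment AB (d = 129 mm).
τ_max = 16·3920/(π·(0.129)³) = 9.300×10^6 Pa.

9.30 N/mm²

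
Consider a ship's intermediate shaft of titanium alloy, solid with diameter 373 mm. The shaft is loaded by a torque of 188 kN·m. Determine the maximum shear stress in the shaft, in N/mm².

18.5 N/mm²

J = πd⁴/32 = π(0.373)⁴/32 = 1.900×10^-3 m⁴.
τ_max = T·r/J = 188000 × 0.186 / 1.900×10^-3 = 1.845×10^7 Pa.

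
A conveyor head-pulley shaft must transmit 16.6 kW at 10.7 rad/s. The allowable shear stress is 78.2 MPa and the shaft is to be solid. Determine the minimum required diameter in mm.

ω = 10.7 rad/s, so T = P/ω = 16.6×10³ / 10.70 = 1551 N·m.
For a solid shaft τ_max = 16T/(πd³), so d = (16T/(π τ_allow))^(1/3) = (16·1551/(π·7.82×10^7))^(1/3) = 0.04658 m.

46.6 mm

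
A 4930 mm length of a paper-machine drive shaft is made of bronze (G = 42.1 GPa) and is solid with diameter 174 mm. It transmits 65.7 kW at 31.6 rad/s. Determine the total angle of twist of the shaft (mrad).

2.71 mrad

ω = 31.6 rad/s, so T = P/ω = 65.7×10³ / 31.60 = 2079 N·m.
J = πd⁴/32 = π(0.174)⁴/32 = 8.999×10^-5 m⁴.
θ = T·L/(G·J) = 2079 × 4.93 / (42.1×10⁹ × 8.999×10^-5) = 2.705×10^-3 rad.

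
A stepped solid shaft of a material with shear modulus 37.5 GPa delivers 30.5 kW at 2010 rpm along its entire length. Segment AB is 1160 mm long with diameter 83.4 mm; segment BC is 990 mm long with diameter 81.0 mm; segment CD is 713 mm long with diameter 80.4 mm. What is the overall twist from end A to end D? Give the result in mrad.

ω = 2π·2010/60 = 210.5 rad/s, so T = P/ω = 30.5×10³ / 210.5 = 144.9 N·m.
J_AB = π(0.0834)⁴/32 = 4.75×10^-6 m⁴; J_BC = π(0.0810)⁴/32 = 4.23×10^-6 m⁴; J_CD = π(0.0804)⁴/32 = 4.10×10^-6 m⁴.
θ = (T/G)·Σ L_i/J_i = (144.9/37.5×10⁹)·(1.16/4.75×10^-6 + 0.990/4.23×10^-6 + 0.713/4.10×10^-6) = 2.520×10^-3 rad.

2.52 mrad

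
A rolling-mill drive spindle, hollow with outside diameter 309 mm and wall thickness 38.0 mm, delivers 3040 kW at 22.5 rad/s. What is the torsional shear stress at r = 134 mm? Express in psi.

4340 psi

ω = 22.5 rad/s, so T = P/ω = 3040×10³ / 22.50 = 135100 N·m.
J = π(d_o⁴ − d_i⁴)/32 = π(0.309⁴ − 0.233⁴)/32 = 6.057×10^-4 m⁴.
Shear stress varies linearly with radius: τ = T·r/J = 135100 × 0.134 / 6.057×10^-4 = 2.989×10^7 Pa.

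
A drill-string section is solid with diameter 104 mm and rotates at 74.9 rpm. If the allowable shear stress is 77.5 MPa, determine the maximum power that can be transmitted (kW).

J = πd⁴/32 = π(0.104)⁴/32 = 1.149×10^-5 m⁴.
T_max = τ_allow·J/r = 7.75×10^7 × 1.149×10^-5 / 0.0520 = 17120 N·m.
ω = 2π·74.9/60 = 7.844 rad/s, so P_max = T_max·ω = 1.343×10^5 W.

134 kW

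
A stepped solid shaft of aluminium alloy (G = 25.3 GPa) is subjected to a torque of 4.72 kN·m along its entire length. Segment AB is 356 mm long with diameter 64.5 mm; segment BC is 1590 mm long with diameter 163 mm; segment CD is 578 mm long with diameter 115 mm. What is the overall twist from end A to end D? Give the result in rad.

J_AB = π(0.0645)⁴/32 = 1.70×10^-6 m⁴; J_BC = π(0.163)⁴/32 = 6.93×10^-5 m⁴; J_CD = π(0.115)⁴/32 = 1.72×10^-5 m⁴.
θ = (T/G)·Σ L_i/J_i = (4720/25.3×10⁹)·(0.356/1.70×10^-6 + 1.59/6.93×10^-5 + 0.578/1.72×10^-5) = 0.04965 rad.

0.0496 rad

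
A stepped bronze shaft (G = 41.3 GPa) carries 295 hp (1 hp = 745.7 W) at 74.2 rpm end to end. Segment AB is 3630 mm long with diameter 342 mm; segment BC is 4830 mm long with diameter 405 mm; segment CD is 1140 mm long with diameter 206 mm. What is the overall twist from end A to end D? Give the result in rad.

ω = 2π·74.2/60 = 7.770 rad/s, so T = P/ω = 295×745.7 / 7.770 = 28310 N·m.
J_AB = π(0.342)⁴/32 = 1.34×10^-3 m⁴; J_BC = π(0.405)⁴/32 = 2.64×10^-3 m⁴; J_CD = π(0.206)⁴/32 = 1.77×10^-4 m⁴.
θ = (T/G)·Σ L_i/J_i = (28310/41.3×10⁹)·(3.63/1.34×10^-3 + 4.83/2.64×10^-3 + 1.14/1.77×10^-4) = 7.526×10^-3 rad.

0.00753 rad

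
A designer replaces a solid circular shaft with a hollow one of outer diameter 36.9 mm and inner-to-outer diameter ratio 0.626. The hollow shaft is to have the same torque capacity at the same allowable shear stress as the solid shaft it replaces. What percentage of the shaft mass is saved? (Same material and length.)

Equal τ_max and T ⇒ the solid shaft needs d_s³ = d_o³(1−k⁴), so d_s = 36.9·(1−0.626⁴)^(1/3) = 34.91 mm.
Area ratio A_h/A_s = d_o²(1−k²)/d_s² = (1−k²)/(1−k⁴)^(2/3) = 0.6796.
Mass saving = 1 − 0.6796 = 32.0 %.

32.0 %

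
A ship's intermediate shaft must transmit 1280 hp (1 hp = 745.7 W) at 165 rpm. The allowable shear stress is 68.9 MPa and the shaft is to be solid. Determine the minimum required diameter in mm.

160 mm

ω = 2π·165/60 = 17.28 rad/s, so T = P/ω = 1280×745.7 / 17.28 = 55240 N·m.
For a solid shaft τ_max = 16T/(πd³), so d = (16T/(π τ_allow))^(1/3) = (16·55240/(π·6.89×10^7))^(1/3) = 0.1598 m.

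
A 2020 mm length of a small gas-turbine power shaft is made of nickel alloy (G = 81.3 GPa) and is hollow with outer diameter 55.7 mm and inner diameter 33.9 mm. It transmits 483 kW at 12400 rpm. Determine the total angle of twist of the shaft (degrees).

0.649°

ω = 2π·12400/60 = 1299 rad/s, so T = P/ω = 483×10³ / 1299 = 372.0 N·m.
J = π(d_o⁴ − d_i⁴)/32 = π(0.0557⁴ − 0.0339⁴)/32 = 8.153×10^-7 m⁴.
θ = T·L/(G·J) = 372.0 × 2.02 / (81.3×10⁹ × 8.153×10^-7) = 0.01134 rad.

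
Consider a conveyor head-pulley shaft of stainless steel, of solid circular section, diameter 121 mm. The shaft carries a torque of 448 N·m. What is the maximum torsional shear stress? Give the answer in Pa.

1.29e6 Pa

J = πd⁴/32 = π(0.121)⁴/32 = 2.104×10^-5 m⁴.
τ_max = T·r/J = 448.0 × 0.0605 / 2.104×10^-5 = 1.288×10^6 Pa.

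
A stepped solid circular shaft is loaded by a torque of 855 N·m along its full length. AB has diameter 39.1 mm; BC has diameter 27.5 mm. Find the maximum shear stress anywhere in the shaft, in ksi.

30.4 ksi

Under the same torque, τ_max = 16T/(πd³) is largest where d is smallest — segment BC (d = 27.5 mm).
τ_max = 16·855.0/(π·(0.0275)³) = 2.094×10^8 Pa.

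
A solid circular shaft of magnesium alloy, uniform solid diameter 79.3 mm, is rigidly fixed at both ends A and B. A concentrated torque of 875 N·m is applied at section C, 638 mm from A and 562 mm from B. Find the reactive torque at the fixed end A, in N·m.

410 N·m

With uniform GJ and both ends fixed, compatibility θ_AC = θ_CB gives T_A·a = T_B·b, together with T_A + T_B = T₀.
T_A = T₀·b/(a+b) = 875.0·562/1200 = 409.8 N·m; T_B = 465.2 N·m.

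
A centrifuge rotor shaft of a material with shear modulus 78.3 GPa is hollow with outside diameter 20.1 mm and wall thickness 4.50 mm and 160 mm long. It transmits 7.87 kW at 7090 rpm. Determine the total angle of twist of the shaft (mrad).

1.49 mrad

ω = 2π·7090/60 = 742.5 rad/s, so T = P/ω = 7.87×10³ / 742.5 = 10.60 N·m.
J = π(d_o⁴ − d_i⁴)/32 = π(0.0201⁴ − 0.0111⁴)/32 = 1.453×10^-8 m⁴.
θ = T·L/(G·J) = 10.60 × 0.160 / (78.3×10⁹ × 1.453×10^-8) = 1.490×10^-3 rad.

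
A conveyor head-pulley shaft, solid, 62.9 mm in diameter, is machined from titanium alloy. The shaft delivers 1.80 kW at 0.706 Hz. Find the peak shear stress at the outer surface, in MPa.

8.30 MPa

ω = 2π·0.706 = 4.436 rad/s, so T = P/ω = 1.80×10³ / 4.436 = 405.8 N·m.
J = πd⁴/32 = π(0.0629)⁴/32 = 1.537×10^-6 m⁴.
τ_max = T·r/J = 405.8 × 0.0314 / 1.537×10^-6 = 8.304×10^6 Pa.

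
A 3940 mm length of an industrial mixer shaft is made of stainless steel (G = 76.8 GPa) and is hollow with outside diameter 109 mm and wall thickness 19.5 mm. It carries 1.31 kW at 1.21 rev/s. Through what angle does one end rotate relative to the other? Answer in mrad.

0.769 mrad

ω = 2π·1.21 = 7.603 rad/s, so T = P/ω = 1.31×10³ / 7.603 = 172.3 N·m.
J = π(d_o⁴ − d_i⁴)/32 = π(0.109⁴ − 0.0700⁴)/32 = 1.150×10^-5 m⁴.
θ = T·L/(G·J) = 172.3 × 3.94 / (76.8×10⁹ × 1.150×10^-5) = 7.686×10^-4 rad.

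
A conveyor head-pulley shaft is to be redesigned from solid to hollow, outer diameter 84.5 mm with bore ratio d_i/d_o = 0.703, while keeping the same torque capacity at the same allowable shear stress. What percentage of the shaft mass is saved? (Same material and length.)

39.0 %

Equal τ_max and T ⇒ the solid shaft needs d_s³ = d_o³(1−k⁴), so d_s = 84.5·(1−0.703⁴)^(1/3) = 76.97 mm.
Area ratio A_h/A_s = d_o²(1−k²)/d_s² = (1−k²)/(1−k⁴)^(2/3) = 0.6096.
Mass saving = 1 − 0.6096 = 39.0 %.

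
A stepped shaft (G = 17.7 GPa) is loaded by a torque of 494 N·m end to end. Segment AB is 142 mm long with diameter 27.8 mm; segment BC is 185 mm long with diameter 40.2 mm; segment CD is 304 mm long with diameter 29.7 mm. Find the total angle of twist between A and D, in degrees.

11.4°

J_AB = π(0.0278)⁴/32 = 5.86×10^-8 m⁴; J_BC = π(0.0402)⁴/32 = 2.56×10^-7 m⁴; J_CD = π(0.0297)⁴/32 = 7.64×10^-8 m⁴.
θ = (T/G)·Σ L_i/J_i = (494.0/17.7×10⁹)·(0.142/5.86×10^-8 + 0.185/2.56×10^-7 + 0.304/7.64×10^-8) = 0.1988 rad.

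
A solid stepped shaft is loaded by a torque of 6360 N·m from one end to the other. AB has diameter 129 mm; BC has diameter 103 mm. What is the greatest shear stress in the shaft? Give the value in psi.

4300 psi

Under the same torque, τ_max = 16T/(πd³) is largest where d is smallest — segment BC (d = 103 mm).
τ_max = 16·6360/(π·(0.103)³) = 2.964×10^7 Pa.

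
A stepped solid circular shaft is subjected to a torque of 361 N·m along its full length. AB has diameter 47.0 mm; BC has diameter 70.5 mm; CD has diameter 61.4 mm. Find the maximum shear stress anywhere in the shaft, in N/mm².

17.7 N/mm²

Under the same torque, τ_max = 16T/(πd³) is largest where d is smallest — segment AB (d = 47.0 mm).
τ_max = 16·361.0/(π·(0.0470)³) = 1.771×10^7 Pa.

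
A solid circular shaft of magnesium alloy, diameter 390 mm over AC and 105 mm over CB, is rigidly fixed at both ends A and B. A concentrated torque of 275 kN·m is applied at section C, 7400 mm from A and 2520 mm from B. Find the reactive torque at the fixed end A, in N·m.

271000 N·m

Compatibility: T_A·a/J_AC = T_B·b/J_CB with T_A + T_B = T₀.
J_AC = 2.27×10^-3 m⁴, J_CB = 1.19×10^-5 m⁴, so T_A = T₀·(J_AC/a)/((J_AC/a)+(J_CB/b)) = 270800 N·m, T_B = 4178 N·m.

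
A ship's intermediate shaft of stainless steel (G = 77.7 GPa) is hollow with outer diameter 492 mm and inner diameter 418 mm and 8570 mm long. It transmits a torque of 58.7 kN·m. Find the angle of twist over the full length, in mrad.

2.35 mrad

J = π(d_o⁴ − d_i⁴)/32 = π(0.492⁴ − 0.418⁴)/32 = 2.755×10^-3 m⁴.
θ = T·L/(G·J) = 58700 × 8.57 / (77.7×10⁹ × 2.755×10^-3) = 2.350×10^-3 rad.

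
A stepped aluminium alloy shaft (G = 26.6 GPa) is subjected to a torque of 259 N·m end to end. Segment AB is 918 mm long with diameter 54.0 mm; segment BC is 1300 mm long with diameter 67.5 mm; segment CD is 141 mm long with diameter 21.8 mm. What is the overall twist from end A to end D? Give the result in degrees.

J_AB = π(0.0540)⁴/32 = 8.35×10^-7 m⁴; J_BC = π(0.0675)⁴/32 = 2.04×10^-6 m⁴; J_CD = π(0.0218)⁴/32 = 2.22×10^-8 m⁴.
θ = (T/G)·Σ L_i/J_i = (259.0/26.6×10⁹)·(0.918/8.35×10^-7 + 1.30/2.04×10^-6 + 0.141/2.22×10^-8) = 0.07884 rad.

4.52°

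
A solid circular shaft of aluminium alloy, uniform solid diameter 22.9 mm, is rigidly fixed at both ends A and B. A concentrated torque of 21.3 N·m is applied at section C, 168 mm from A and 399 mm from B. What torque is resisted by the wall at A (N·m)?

15.0 N·m

With uniform GJ and both ends fixed, compatibility θ_AC = θ_CB gives T_A·a = T_B·b, together with T_A + T_B = T₀.
T_A = T₀·b/(a+b) = 21.30·399/567.0 = 14.99 N·m; T_B = 6.311 N·m.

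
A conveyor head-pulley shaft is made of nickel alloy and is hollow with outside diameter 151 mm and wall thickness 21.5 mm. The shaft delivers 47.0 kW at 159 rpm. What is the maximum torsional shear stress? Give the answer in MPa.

ω = 2π·159/60 = 16.65 rad/s, so T = P/ω = 47.0×10³ / 16.65 = 2823 N·m.
J = π(d_o⁴ − d_i⁴)/32 = π(0.151⁴ − 0.108⁴)/32 = 3.768×10^-5 m⁴.
τ_max = T·r/J = 2823 × 0.0755 / 3.768×10^-5 = 5.656×10^6 Pa.

5.66 MPa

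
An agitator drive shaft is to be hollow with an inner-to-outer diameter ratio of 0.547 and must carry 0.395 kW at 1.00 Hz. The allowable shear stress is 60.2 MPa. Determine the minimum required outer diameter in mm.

ω = 2π·1.00 = 6.283 rad/s, so T = P/ω = 0.395×10³ / 6.283 = 62.87 N·m.
For a hollow shaft with d_i/d_o = 0.547: τ_max = 16T/(π d_o³ (1−k⁴)), so d_o = [16T/(π τ_allow (1−k⁴))]^(1/3) = [16·62.87/(π·6.02×10^7·0.9105)]^(1/3) = 0.01801 m.

18.0 mm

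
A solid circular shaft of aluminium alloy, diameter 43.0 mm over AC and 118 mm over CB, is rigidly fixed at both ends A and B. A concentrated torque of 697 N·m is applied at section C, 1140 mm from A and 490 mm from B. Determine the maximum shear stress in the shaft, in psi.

311 psi

Compatibility: T_A·a/J_AC = T_B·b/J_CB with T_A + T_B = T₀.
J_AC = 3.36×10^-7 m⁴, J_CB = 1.90×10^-5 m⁴, so T_A = T₀·(J_AC/a)/((J_AC/a)+(J_CB/b)) = 5.243 N·m, T_B = 691.8 N·m.
τ in each portion: τ_AC = 3.36×10^5 Pa, τ_CB = 2.14×10^6 Pa; maximum is in CB.
τ_max = T_CB·r/J = 691.8·0.0590/1.90×10^-5 = 2.144×10^6 Pa.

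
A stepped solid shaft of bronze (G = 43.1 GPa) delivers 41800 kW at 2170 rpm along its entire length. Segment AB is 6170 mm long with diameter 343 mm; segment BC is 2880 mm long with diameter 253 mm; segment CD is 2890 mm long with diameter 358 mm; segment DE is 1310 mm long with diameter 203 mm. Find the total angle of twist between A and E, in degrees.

ω = 2π·2170/60 = 227.2 rad/s, so T = P/ω = 41800×10³ / 227.2 = 183900 N·m.
J_AB = π(0.343)⁴/32 = 1.36×10^-3 m⁴; J_BC = π(0.253)⁴/32 = 4.02×10^-4 m⁴; J_CD = π(0.358)⁴/32 = 1.61×10^-3 m⁴; J_DE = π(0.203)⁴/32 = 1.67×10^-4 m⁴.
θ = (T/G)·Σ L_i/J_i = (183900/43.1×10⁹)·(6.17/1.36×10^-3 + 2.88/4.02×10^-4 + 2.89/1.61×10^-3 + 1.31/1.67×10^-4) = 0.09112 rad.

5.22°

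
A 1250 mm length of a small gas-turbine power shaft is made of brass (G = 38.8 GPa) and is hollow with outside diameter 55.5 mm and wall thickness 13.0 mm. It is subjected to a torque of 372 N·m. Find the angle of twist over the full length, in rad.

0.0140 rad

J = π(d_o⁴ − d_i⁴)/32 = π(0.0555⁴ − 0.0295⁴)/32 = 8.571×10^-7 m⁴.
θ = T·L/(G·J) = 372.0 × 1.25 / (38.8×10⁹ × 8.571×10^-7) = 0.01398 rad.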